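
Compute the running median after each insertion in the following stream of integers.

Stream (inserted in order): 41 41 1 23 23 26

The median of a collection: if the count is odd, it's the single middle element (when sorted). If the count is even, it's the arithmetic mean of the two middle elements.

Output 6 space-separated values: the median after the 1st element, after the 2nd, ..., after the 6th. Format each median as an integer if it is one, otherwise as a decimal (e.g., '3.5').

Answer: 41 41 41 32 23 24.5

Derivation:
Step 1: insert 41 -> lo=[41] (size 1, max 41) hi=[] (size 0) -> median=41
Step 2: insert 41 -> lo=[41] (size 1, max 41) hi=[41] (size 1, min 41) -> median=41
Step 3: insert 1 -> lo=[1, 41] (size 2, max 41) hi=[41] (size 1, min 41) -> median=41
Step 4: insert 23 -> lo=[1, 23] (size 2, max 23) hi=[41, 41] (size 2, min 41) -> median=32
Step 5: insert 23 -> lo=[1, 23, 23] (size 3, max 23) hi=[41, 41] (size 2, min 41) -> median=23
Step 6: insert 26 -> lo=[1, 23, 23] (size 3, max 23) hi=[26, 41, 41] (size 3, min 26) -> median=24.5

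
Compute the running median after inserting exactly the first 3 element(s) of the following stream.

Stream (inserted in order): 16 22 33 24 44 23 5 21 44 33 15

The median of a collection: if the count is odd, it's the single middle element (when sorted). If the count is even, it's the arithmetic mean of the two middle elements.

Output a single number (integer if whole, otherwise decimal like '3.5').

Answer: 22

Derivation:
Step 1: insert 16 -> lo=[16] (size 1, max 16) hi=[] (size 0) -> median=16
Step 2: insert 22 -> lo=[16] (size 1, max 16) hi=[22] (size 1, min 22) -> median=19
Step 3: insert 33 -> lo=[16, 22] (size 2, max 22) hi=[33] (size 1, min 33) -> median=22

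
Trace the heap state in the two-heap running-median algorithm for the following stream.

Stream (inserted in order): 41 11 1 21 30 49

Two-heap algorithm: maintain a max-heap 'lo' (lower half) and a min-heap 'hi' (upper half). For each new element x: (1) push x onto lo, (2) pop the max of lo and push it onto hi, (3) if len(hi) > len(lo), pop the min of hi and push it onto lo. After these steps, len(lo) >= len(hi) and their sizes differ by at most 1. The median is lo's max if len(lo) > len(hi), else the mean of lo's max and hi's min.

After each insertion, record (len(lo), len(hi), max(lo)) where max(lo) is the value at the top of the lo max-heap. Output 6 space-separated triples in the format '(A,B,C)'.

Answer: (1,0,41) (1,1,11) (2,1,11) (2,2,11) (3,2,21) (3,3,21)

Derivation:
Step 1: insert 41 -> lo=[41] hi=[] -> (len(lo)=1, len(hi)=0, max(lo)=41)
Step 2: insert 11 -> lo=[11] hi=[41] -> (len(lo)=1, len(hi)=1, max(lo)=11)
Step 3: insert 1 -> lo=[1, 11] hi=[41] -> (len(lo)=2, len(hi)=1, max(lo)=11)
Step 4: insert 21 -> lo=[1, 11] hi=[21, 41] -> (len(lo)=2, len(hi)=2, max(lo)=11)
Step 5: insert 30 -> lo=[1, 11, 21] hi=[30, 41] -> (len(lo)=3, len(hi)=2, max(lo)=21)
Step 6: insert 49 -> lo=[1, 11, 21] hi=[30, 41, 49] -> (len(lo)=3, len(hi)=3, max(lo)=21)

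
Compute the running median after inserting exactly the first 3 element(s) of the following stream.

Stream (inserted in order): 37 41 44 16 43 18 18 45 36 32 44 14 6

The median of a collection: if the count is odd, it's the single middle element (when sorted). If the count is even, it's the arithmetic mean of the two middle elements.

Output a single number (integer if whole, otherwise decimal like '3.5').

Step 1: insert 37 -> lo=[37] (size 1, max 37) hi=[] (size 0) -> median=37
Step 2: insert 41 -> lo=[37] (size 1, max 37) hi=[41] (size 1, min 41) -> median=39
Step 3: insert 44 -> lo=[37, 41] (size 2, max 41) hi=[44] (size 1, min 44) -> median=41

Answer: 41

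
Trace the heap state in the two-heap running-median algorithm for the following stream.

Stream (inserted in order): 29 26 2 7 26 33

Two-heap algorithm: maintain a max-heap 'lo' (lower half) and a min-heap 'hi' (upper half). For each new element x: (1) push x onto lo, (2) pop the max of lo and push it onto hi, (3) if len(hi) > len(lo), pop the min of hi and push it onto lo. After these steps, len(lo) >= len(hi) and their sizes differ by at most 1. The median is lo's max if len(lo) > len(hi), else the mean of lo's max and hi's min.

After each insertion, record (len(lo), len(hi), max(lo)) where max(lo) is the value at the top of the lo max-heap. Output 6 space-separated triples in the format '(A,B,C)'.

Answer: (1,0,29) (1,1,26) (2,1,26) (2,2,7) (3,2,26) (3,3,26)

Derivation:
Step 1: insert 29 -> lo=[29] hi=[] -> (len(lo)=1, len(hi)=0, max(lo)=29)
Step 2: insert 26 -> lo=[26] hi=[29] -> (len(lo)=1, len(hi)=1, max(lo)=26)
Step 3: insert 2 -> lo=[2, 26] hi=[29] -> (len(lo)=2, len(hi)=1, max(lo)=26)
Step 4: insert 7 -> lo=[2, 7] hi=[26, 29] -> (len(lo)=2, len(hi)=2, max(lo)=7)
Step 5: insert 26 -> lo=[2, 7, 26] hi=[26, 29] -> (len(lo)=3, len(hi)=2, max(lo)=26)
Step 6: insert 33 -> lo=[2, 7, 26] hi=[26, 29, 33] -> (len(lo)=3, len(hi)=3, max(lo)=26)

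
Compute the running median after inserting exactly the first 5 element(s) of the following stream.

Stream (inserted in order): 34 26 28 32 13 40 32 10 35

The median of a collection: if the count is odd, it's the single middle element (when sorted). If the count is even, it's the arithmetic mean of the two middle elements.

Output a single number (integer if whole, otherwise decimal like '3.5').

Step 1: insert 34 -> lo=[34] (size 1, max 34) hi=[] (size 0) -> median=34
Step 2: insert 26 -> lo=[26] (size 1, max 26) hi=[34] (size 1, min 34) -> median=30
Step 3: insert 28 -> lo=[26, 28] (size 2, max 28) hi=[34] (size 1, min 34) -> median=28
Step 4: insert 32 -> lo=[26, 28] (size 2, max 28) hi=[32, 34] (size 2, min 32) -> median=30
Step 5: insert 13 -> lo=[13, 26, 28] (size 3, max 28) hi=[32, 34] (size 2, min 32) -> median=28

Answer: 28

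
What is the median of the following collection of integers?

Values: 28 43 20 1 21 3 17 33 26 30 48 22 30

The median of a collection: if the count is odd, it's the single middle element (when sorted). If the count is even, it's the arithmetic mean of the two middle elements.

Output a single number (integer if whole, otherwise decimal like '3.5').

Step 1: insert 28 -> lo=[28] (size 1, max 28) hi=[] (size 0) -> median=28
Step 2: insert 43 -> lo=[28] (size 1, max 28) hi=[43] (size 1, min 43) -> median=35.5
Step 3: insert 20 -> lo=[20, 28] (size 2, max 28) hi=[43] (size 1, min 43) -> median=28
Step 4: insert 1 -> lo=[1, 20] (size 2, max 20) hi=[28, 43] (size 2, min 28) -> median=24
Step 5: insert 21 -> lo=[1, 20, 21] (size 3, max 21) hi=[28, 43] (size 2, min 28) -> median=21
Step 6: insert 3 -> lo=[1, 3, 20] (size 3, max 20) hi=[21, 28, 43] (size 3, min 21) -> median=20.5
Step 7: insert 17 -> lo=[1, 3, 17, 20] (size 4, max 20) hi=[21, 28, 43] (size 3, min 21) -> median=20
Step 8: insert 33 -> lo=[1, 3, 17, 20] (size 4, max 20) hi=[21, 28, 33, 43] (size 4, min 21) -> median=20.5
Step 9: insert 26 -> lo=[1, 3, 17, 20, 21] (size 5, max 21) hi=[26, 28, 33, 43] (size 4, min 26) -> median=21
Step 10: insert 30 -> lo=[1, 3, 17, 20, 21] (size 5, max 21) hi=[26, 28, 30, 33, 43] (size 5, min 26) -> median=23.5
Step 11: insert 48 -> lo=[1, 3, 17, 20, 21, 26] (size 6, max 26) hi=[28, 30, 33, 43, 48] (size 5, min 28) -> median=26
Step 12: insert 22 -> lo=[1, 3, 17, 20, 21, 22] (size 6, max 22) hi=[26, 28, 30, 33, 43, 48] (size 6, min 26) -> median=24
Step 13: insert 30 -> lo=[1, 3, 17, 20, 21, 22, 26] (size 7, max 26) hi=[28, 30, 30, 33, 43, 48] (size 6, min 28) -> median=26

Answer: 26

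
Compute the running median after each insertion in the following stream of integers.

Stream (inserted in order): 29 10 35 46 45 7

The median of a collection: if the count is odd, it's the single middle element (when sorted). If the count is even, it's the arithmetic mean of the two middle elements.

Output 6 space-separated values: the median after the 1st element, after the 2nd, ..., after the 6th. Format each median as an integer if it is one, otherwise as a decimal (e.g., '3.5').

Answer: 29 19.5 29 32 35 32

Derivation:
Step 1: insert 29 -> lo=[29] (size 1, max 29) hi=[] (size 0) -> median=29
Step 2: insert 10 -> lo=[10] (size 1, max 10) hi=[29] (size 1, min 29) -> median=19.5
Step 3: insert 35 -> lo=[10, 29] (size 2, max 29) hi=[35] (size 1, min 35) -> median=29
Step 4: insert 46 -> lo=[10, 29] (size 2, max 29) hi=[35, 46] (size 2, min 35) -> median=32
Step 5: insert 45 -> lo=[10, 29, 35] (size 3, max 35) hi=[45, 46] (size 2, min 45) -> median=35
Step 6: insert 7 -> lo=[7, 10, 29] (size 3, max 29) hi=[35, 45, 46] (size 3, min 35) -> median=32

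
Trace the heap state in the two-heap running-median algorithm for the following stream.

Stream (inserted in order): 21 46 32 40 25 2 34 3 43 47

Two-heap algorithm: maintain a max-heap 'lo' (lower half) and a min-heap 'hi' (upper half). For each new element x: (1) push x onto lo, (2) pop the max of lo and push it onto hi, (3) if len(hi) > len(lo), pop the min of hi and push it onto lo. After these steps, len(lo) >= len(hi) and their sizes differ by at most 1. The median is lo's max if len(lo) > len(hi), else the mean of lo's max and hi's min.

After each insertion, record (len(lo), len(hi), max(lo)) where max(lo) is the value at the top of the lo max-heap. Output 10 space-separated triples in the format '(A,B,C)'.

Answer: (1,0,21) (1,1,21) (2,1,32) (2,2,32) (3,2,32) (3,3,25) (4,3,32) (4,4,25) (5,4,32) (5,5,32)

Derivation:
Step 1: insert 21 -> lo=[21] hi=[] -> (len(lo)=1, len(hi)=0, max(lo)=21)
Step 2: insert 46 -> lo=[21] hi=[46] -> (len(lo)=1, len(hi)=1, max(lo)=21)
Step 3: insert 32 -> lo=[21, 32] hi=[46] -> (len(lo)=2, len(hi)=1, max(lo)=32)
Step 4: insert 40 -> lo=[21, 32] hi=[40, 46] -> (len(lo)=2, len(hi)=2, max(lo)=32)
Step 5: insert 25 -> lo=[21, 25, 32] hi=[40, 46] -> (len(lo)=3, len(hi)=2, max(lo)=32)
Step 6: insert 2 -> lo=[2, 21, 25] hi=[32, 40, 46] -> (len(lo)=3, len(hi)=3, max(lo)=25)
Step 7: insert 34 -> lo=[2, 21, 25, 32] hi=[34, 40, 46] -> (len(lo)=4, len(hi)=3, max(lo)=32)
Step 8: insert 3 -> lo=[2, 3, 21, 25] hi=[32, 34, 40, 46] -> (len(lo)=4, len(hi)=4, max(lo)=25)
Step 9: insert 43 -> lo=[2, 3, 21, 25, 32] hi=[34, 40, 43, 46] -> (len(lo)=5, len(hi)=4, max(lo)=32)
Step 10: insert 47 -> lo=[2, 3, 21, 25, 32] hi=[34, 40, 43, 46, 47] -> (len(lo)=5, len(hi)=5, max(lo)=32)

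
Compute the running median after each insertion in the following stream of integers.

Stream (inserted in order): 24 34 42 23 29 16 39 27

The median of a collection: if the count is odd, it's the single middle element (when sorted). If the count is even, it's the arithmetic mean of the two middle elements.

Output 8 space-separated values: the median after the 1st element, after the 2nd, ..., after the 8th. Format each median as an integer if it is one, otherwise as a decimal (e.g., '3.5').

Answer: 24 29 34 29 29 26.5 29 28

Derivation:
Step 1: insert 24 -> lo=[24] (size 1, max 24) hi=[] (size 0) -> median=24
Step 2: insert 34 -> lo=[24] (size 1, max 24) hi=[34] (size 1, min 34) -> median=29
Step 3: insert 42 -> lo=[24, 34] (size 2, max 34) hi=[42] (size 1, min 42) -> median=34
Step 4: insert 23 -> lo=[23, 24] (size 2, max 24) hi=[34, 42] (size 2, min 34) -> median=29
Step 5: insert 29 -> lo=[23, 24, 29] (size 3, max 29) hi=[34, 42] (size 2, min 34) -> median=29
Step 6: insert 16 -> lo=[16, 23, 24] (size 3, max 24) hi=[29, 34, 42] (size 3, min 29) -> median=26.5
Step 7: insert 39 -> lo=[16, 23, 24, 29] (size 4, max 29) hi=[34, 39, 42] (size 3, min 34) -> median=29
Step 8: insert 27 -> lo=[16, 23, 24, 27] (size 4, max 27) hi=[29, 34, 39, 42] (size 4, min 29) -> median=28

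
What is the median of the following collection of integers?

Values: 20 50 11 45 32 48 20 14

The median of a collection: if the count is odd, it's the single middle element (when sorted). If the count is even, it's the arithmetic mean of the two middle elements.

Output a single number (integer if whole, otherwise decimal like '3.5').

Step 1: insert 20 -> lo=[20] (size 1, max 20) hi=[] (size 0) -> median=20
Step 2: insert 50 -> lo=[20] (size 1, max 20) hi=[50] (size 1, min 50) -> median=35
Step 3: insert 11 -> lo=[11, 20] (size 2, max 20) hi=[50] (size 1, min 50) -> median=20
Step 4: insert 45 -> lo=[11, 20] (size 2, max 20) hi=[45, 50] (size 2, min 45) -> median=32.5
Step 5: insert 32 -> lo=[11, 20, 32] (size 3, max 32) hi=[45, 50] (size 2, min 45) -> median=32
Step 6: insert 48 -> lo=[11, 20, 32] (size 3, max 32) hi=[45, 48, 50] (size 3, min 45) -> median=38.5
Step 7: insert 20 -> lo=[11, 20, 20, 32] (size 4, max 32) hi=[45, 48, 50] (size 3, min 45) -> median=32
Step 8: insert 14 -> lo=[11, 14, 20, 20] (size 4, max 20) hi=[32, 45, 48, 50] (size 4, min 32) -> median=26

Answer: 26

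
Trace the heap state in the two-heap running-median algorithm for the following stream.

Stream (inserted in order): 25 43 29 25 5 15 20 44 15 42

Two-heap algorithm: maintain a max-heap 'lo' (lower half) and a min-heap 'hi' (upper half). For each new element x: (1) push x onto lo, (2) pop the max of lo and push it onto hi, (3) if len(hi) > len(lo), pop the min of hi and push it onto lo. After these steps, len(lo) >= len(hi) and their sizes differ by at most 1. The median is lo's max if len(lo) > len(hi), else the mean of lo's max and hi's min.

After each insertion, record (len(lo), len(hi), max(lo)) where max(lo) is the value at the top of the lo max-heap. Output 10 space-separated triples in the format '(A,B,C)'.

Answer: (1,0,25) (1,1,25) (2,1,29) (2,2,25) (3,2,25) (3,3,25) (4,3,25) (4,4,25) (5,4,25) (5,5,25)

Derivation:
Step 1: insert 25 -> lo=[25] hi=[] -> (len(lo)=1, len(hi)=0, max(lo)=25)
Step 2: insert 43 -> lo=[25] hi=[43] -> (len(lo)=1, len(hi)=1, max(lo)=25)
Step 3: insert 29 -> lo=[25, 29] hi=[43] -> (len(lo)=2, len(hi)=1, max(lo)=29)
Step 4: insert 25 -> lo=[25, 25] hi=[29, 43] -> (len(lo)=2, len(hi)=2, max(lo)=25)
Step 5: insert 5 -> lo=[5, 25, 25] hi=[29, 43] -> (len(lo)=3, len(hi)=2, max(lo)=25)
Step 6: insert 15 -> lo=[5, 15, 25] hi=[25, 29, 43] -> (len(lo)=3, len(hi)=3, max(lo)=25)
Step 7: insert 20 -> lo=[5, 15, 20, 25] hi=[25, 29, 43] -> (len(lo)=4, len(hi)=3, max(lo)=25)
Step 8: insert 44 -> lo=[5, 15, 20, 25] hi=[25, 29, 43, 44] -> (len(lo)=4, len(hi)=4, max(lo)=25)
Step 9: insert 15 -> lo=[5, 15, 15, 20, 25] hi=[25, 29, 43, 44] -> (len(lo)=5, len(hi)=4, max(lo)=25)
Step 10: insert 42 -> lo=[5, 15, 15, 20, 25] hi=[25, 29, 42, 43, 44] -> (len(lo)=5, len(hi)=5, max(lo)=25)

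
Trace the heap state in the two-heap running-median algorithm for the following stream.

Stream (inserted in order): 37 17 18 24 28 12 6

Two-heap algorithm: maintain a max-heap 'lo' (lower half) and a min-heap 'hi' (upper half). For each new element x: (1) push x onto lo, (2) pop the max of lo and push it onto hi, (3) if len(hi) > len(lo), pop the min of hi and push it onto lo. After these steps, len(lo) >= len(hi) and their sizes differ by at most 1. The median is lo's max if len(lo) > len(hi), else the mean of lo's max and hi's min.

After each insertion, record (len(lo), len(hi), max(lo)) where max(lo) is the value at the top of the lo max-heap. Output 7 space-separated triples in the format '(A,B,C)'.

Answer: (1,0,37) (1,1,17) (2,1,18) (2,2,18) (3,2,24) (3,3,18) (4,3,18)

Derivation:
Step 1: insert 37 -> lo=[37] hi=[] -> (len(lo)=1, len(hi)=0, max(lo)=37)
Step 2: insert 17 -> lo=[17] hi=[37] -> (len(lo)=1, len(hi)=1, max(lo)=17)
Step 3: insert 18 -> lo=[17, 18] hi=[37] -> (len(lo)=2, len(hi)=1, max(lo)=18)
Step 4: insert 24 -> lo=[17, 18] hi=[24, 37] -> (len(lo)=2, len(hi)=2, max(lo)=18)
Step 5: insert 28 -> lo=[17, 18, 24] hi=[28, 37] -> (len(lo)=3, len(hi)=2, max(lo)=24)
Step 6: insert 12 -> lo=[12, 17, 18] hi=[24, 28, 37] -> (len(lo)=3, len(hi)=3, max(lo)=18)
Step 7: insert 6 -> lo=[6, 12, 17, 18] hi=[24, 28, 37] -> (len(lo)=4, len(hi)=3, max(lo)=18)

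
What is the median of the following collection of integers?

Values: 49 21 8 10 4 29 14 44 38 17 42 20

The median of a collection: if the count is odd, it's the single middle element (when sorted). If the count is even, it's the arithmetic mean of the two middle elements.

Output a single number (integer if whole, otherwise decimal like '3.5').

Step 1: insert 49 -> lo=[49] (size 1, max 49) hi=[] (size 0) -> median=49
Step 2: insert 21 -> lo=[21] (size 1, max 21) hi=[49] (size 1, min 49) -> median=35
Step 3: insert 8 -> lo=[8, 21] (size 2, max 21) hi=[49] (size 1, min 49) -> median=21
Step 4: insert 10 -> lo=[8, 10] (size 2, max 10) hi=[21, 49] (size 2, min 21) -> median=15.5
Step 5: insert 4 -> lo=[4, 8, 10] (size 3, max 10) hi=[21, 49] (size 2, min 21) -> median=10
Step 6: insert 29 -> lo=[4, 8, 10] (size 3, max 10) hi=[21, 29, 49] (size 3, min 21) -> median=15.5
Step 7: insert 14 -> lo=[4, 8, 10, 14] (size 4, max 14) hi=[21, 29, 49] (size 3, min 21) -> median=14
Step 8: insert 44 -> lo=[4, 8, 10, 14] (size 4, max 14) hi=[21, 29, 44, 49] (size 4, min 21) -> median=17.5
Step 9: insert 38 -> lo=[4, 8, 10, 14, 21] (size 5, max 21) hi=[29, 38, 44, 49] (size 4, min 29) -> median=21
Step 10: insert 17 -> lo=[4, 8, 10, 14, 17] (size 5, max 17) hi=[21, 29, 38, 44, 49] (size 5, min 21) -> median=19
Step 11: insert 42 -> lo=[4, 8, 10, 14, 17, 21] (size 6, max 21) hi=[29, 38, 42, 44, 49] (size 5, min 29) -> median=21
Step 12: insert 20 -> lo=[4, 8, 10, 14, 17, 20] (size 6, max 20) hi=[21, 29, 38, 42, 44, 49] (size 6, min 21) -> median=20.5

Answer: 20.5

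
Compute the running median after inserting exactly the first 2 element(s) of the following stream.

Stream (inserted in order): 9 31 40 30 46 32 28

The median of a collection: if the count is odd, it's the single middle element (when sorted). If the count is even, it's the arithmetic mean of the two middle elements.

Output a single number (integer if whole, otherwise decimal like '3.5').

Answer: 20

Derivation:
Step 1: insert 9 -> lo=[9] (size 1, max 9) hi=[] (size 0) -> median=9
Step 2: insert 31 -> lo=[9] (size 1, max 9) hi=[31] (size 1, min 31) -> median=20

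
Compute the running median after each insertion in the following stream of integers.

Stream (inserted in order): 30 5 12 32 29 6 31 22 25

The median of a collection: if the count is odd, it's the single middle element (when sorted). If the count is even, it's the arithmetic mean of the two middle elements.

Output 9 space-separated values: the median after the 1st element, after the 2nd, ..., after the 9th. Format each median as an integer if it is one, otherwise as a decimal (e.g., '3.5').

Answer: 30 17.5 12 21 29 20.5 29 25.5 25

Derivation:
Step 1: insert 30 -> lo=[30] (size 1, max 30) hi=[] (size 0) -> median=30
Step 2: insert 5 -> lo=[5] (size 1, max 5) hi=[30] (size 1, min 30) -> median=17.5
Step 3: insert 12 -> lo=[5, 12] (size 2, max 12) hi=[30] (size 1, min 30) -> median=12
Step 4: insert 32 -> lo=[5, 12] (size 2, max 12) hi=[30, 32] (size 2, min 30) -> median=21
Step 5: insert 29 -> lo=[5, 12, 29] (size 3, max 29) hi=[30, 32] (size 2, min 30) -> median=29
Step 6: insert 6 -> lo=[5, 6, 12] (size 3, max 12) hi=[29, 30, 32] (size 3, min 29) -> median=20.5
Step 7: insert 31 -> lo=[5, 6, 12, 29] (size 4, max 29) hi=[30, 31, 32] (size 3, min 30) -> median=29
Step 8: insert 22 -> lo=[5, 6, 12, 22] (size 4, max 22) hi=[29, 30, 31, 32] (size 4, min 29) -> median=25.5
Step 9: insert 25 -> lo=[5, 6, 12, 22, 25] (size 5, max 25) hi=[29, 30, 31, 32] (size 4, min 29) -> median=25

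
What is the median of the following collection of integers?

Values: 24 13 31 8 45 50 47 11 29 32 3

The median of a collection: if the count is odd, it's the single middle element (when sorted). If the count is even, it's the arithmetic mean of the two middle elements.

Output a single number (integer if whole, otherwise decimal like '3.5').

Step 1: insert 24 -> lo=[24] (size 1, max 24) hi=[] (size 0) -> median=24
Step 2: insert 13 -> lo=[13] (size 1, max 13) hi=[24] (size 1, min 24) -> median=18.5
Step 3: insert 31 -> lo=[13, 24] (size 2, max 24) hi=[31] (size 1, min 31) -> median=24
Step 4: insert 8 -> lo=[8, 13] (size 2, max 13) hi=[24, 31] (size 2, min 24) -> median=18.5
Step 5: insert 45 -> lo=[8, 13, 24] (size 3, max 24) hi=[31, 45] (size 2, min 31) -> median=24
Step 6: insert 50 -> lo=[8, 13, 24] (size 3, max 24) hi=[31, 45, 50] (size 3, min 31) -> median=27.5
Step 7: insert 47 -> lo=[8, 13, 24, 31] (size 4, max 31) hi=[45, 47, 50] (size 3, min 45) -> median=31
Step 8: insert 11 -> lo=[8, 11, 13, 24] (size 4, max 24) hi=[31, 45, 47, 50] (size 4, min 31) -> median=27.5
Step 9: insert 29 -> lo=[8, 11, 13, 24, 29] (size 5, max 29) hi=[31, 45, 47, 50] (size 4, min 31) -> median=29
Step 10: insert 32 -> lo=[8, 11, 13, 24, 29] (size 5, max 29) hi=[31, 32, 45, 47, 50] (size 5, min 31) -> median=30
Step 11: insert 3 -> lo=[3, 8, 11, 13, 24, 29] (size 6, max 29) hi=[31, 32, 45, 47, 50] (size 5, min 31) -> median=29

Answer: 29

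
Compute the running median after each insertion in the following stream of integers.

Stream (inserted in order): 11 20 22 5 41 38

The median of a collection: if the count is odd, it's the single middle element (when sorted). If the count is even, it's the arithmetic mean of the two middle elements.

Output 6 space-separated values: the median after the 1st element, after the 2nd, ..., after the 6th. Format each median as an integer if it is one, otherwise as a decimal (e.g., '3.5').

Answer: 11 15.5 20 15.5 20 21

Derivation:
Step 1: insert 11 -> lo=[11] (size 1, max 11) hi=[] (size 0) -> median=11
Step 2: insert 20 -> lo=[11] (size 1, max 11) hi=[20] (size 1, min 20) -> median=15.5
Step 3: insert 22 -> lo=[11, 20] (size 2, max 20) hi=[22] (size 1, min 22) -> median=20
Step 4: insert 5 -> lo=[5, 11] (size 2, max 11) hi=[20, 22] (size 2, min 20) -> median=15.5
Step 5: insert 41 -> lo=[5, 11, 20] (size 3, max 20) hi=[22, 41] (size 2, min 22) -> median=20
Step 6: insert 38 -> lo=[5, 11, 20] (size 3, max 20) hi=[22, 38, 41] (size 3, min 22) -> median=21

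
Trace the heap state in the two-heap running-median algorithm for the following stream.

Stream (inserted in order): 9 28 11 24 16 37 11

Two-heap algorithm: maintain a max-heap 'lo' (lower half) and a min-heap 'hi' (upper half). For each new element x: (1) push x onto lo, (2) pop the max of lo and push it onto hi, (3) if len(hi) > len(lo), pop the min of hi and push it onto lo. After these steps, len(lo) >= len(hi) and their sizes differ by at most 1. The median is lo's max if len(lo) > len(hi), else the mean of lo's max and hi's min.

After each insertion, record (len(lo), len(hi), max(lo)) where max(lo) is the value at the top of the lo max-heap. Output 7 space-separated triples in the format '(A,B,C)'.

Step 1: insert 9 -> lo=[9] hi=[] -> (len(lo)=1, len(hi)=0, max(lo)=9)
Step 2: insert 28 -> lo=[9] hi=[28] -> (len(lo)=1, len(hi)=1, max(lo)=9)
Step 3: insert 11 -> lo=[9, 11] hi=[28] -> (len(lo)=2, len(hi)=1, max(lo)=11)
Step 4: insert 24 -> lo=[9, 11] hi=[24, 28] -> (len(lo)=2, len(hi)=2, max(lo)=11)
Step 5: insert 16 -> lo=[9, 11, 16] hi=[24, 28] -> (len(lo)=3, len(hi)=2, max(lo)=16)
Step 6: insert 37 -> lo=[9, 11, 16] hi=[24, 28, 37] -> (len(lo)=3, len(hi)=3, max(lo)=16)
Step 7: insert 11 -> lo=[9, 11, 11, 16] hi=[24, 28, 37] -> (len(lo)=4, len(hi)=3, max(lo)=16)

Answer: (1,0,9) (1,1,9) (2,1,11) (2,2,11) (3,2,16) (3,3,16) (4,3,16)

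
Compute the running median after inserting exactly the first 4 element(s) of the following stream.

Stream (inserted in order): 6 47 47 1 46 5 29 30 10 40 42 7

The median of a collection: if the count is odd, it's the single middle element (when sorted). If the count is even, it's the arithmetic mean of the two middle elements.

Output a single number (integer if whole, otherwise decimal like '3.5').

Answer: 26.5

Derivation:
Step 1: insert 6 -> lo=[6] (size 1, max 6) hi=[] (size 0) -> median=6
Step 2: insert 47 -> lo=[6] (size 1, max 6) hi=[47] (size 1, min 47) -> median=26.5
Step 3: insert 47 -> lo=[6, 47] (size 2, max 47) hi=[47] (size 1, min 47) -> median=47
Step 4: insert 1 -> lo=[1, 6] (size 2, max 6) hi=[47, 47] (size 2, min 47) -> median=26.5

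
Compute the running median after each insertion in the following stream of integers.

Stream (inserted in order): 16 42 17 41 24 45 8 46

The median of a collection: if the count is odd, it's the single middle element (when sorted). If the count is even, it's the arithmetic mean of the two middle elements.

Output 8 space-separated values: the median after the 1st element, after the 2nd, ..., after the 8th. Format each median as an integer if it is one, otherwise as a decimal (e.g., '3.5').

Step 1: insert 16 -> lo=[16] (size 1, max 16) hi=[] (size 0) -> median=16
Step 2: insert 42 -> lo=[16] (size 1, max 16) hi=[42] (size 1, min 42) -> median=29
Step 3: insert 17 -> lo=[16, 17] (size 2, max 17) hi=[42] (size 1, min 42) -> median=17
Step 4: insert 41 -> lo=[16, 17] (size 2, max 17) hi=[41, 42] (size 2, min 41) -> median=29
Step 5: insert 24 -> lo=[16, 17, 24] (size 3, max 24) hi=[41, 42] (size 2, min 41) -> median=24
Step 6: insert 45 -> lo=[16, 17, 24] (size 3, max 24) hi=[41, 42, 45] (size 3, min 41) -> median=32.5
Step 7: insert 8 -> lo=[8, 16, 17, 24] (size 4, max 24) hi=[41, 42, 45] (size 3, min 41) -> median=24
Step 8: insert 46 -> lo=[8, 16, 17, 24] (size 4, max 24) hi=[41, 42, 45, 46] (size 4, min 41) -> median=32.5

Answer: 16 29 17 29 24 32.5 24 32.5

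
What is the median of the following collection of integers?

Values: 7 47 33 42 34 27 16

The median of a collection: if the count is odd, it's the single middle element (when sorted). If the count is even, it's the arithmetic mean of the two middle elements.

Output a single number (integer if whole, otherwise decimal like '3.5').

Step 1: insert 7 -> lo=[7] (size 1, max 7) hi=[] (size 0) -> median=7
Step 2: insert 47 -> lo=[7] (size 1, max 7) hi=[47] (size 1, min 47) -> median=27
Step 3: insert 33 -> lo=[7, 33] (size 2, max 33) hi=[47] (size 1, min 47) -> median=33
Step 4: insert 42 -> lo=[7, 33] (size 2, max 33) hi=[42, 47] (size 2, min 42) -> median=37.5
Step 5: insert 34 -> lo=[7, 33, 34] (size 3, max 34) hi=[42, 47] (size 2, min 42) -> median=34
Step 6: insert 27 -> lo=[7, 27, 33] (size 3, max 33) hi=[34, 42, 47] (size 3, min 34) -> median=33.5
Step 7: insert 16 -> lo=[7, 16, 27, 33] (size 4, max 33) hi=[34, 42, 47] (size 3, min 34) -> median=33

Answer: 33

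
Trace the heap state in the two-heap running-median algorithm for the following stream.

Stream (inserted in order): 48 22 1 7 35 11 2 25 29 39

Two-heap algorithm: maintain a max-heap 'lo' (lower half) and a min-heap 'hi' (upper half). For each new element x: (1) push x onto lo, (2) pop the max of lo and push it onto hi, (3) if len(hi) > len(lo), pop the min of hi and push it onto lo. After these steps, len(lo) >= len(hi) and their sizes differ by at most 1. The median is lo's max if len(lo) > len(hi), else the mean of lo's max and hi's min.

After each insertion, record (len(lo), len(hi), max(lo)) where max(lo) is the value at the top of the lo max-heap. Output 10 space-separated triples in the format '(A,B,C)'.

Step 1: insert 48 -> lo=[48] hi=[] -> (len(lo)=1, len(hi)=0, max(lo)=48)
Step 2: insert 22 -> lo=[22] hi=[48] -> (len(lo)=1, len(hi)=1, max(lo)=22)
Step 3: insert 1 -> lo=[1, 22] hi=[48] -> (len(lo)=2, len(hi)=1, max(lo)=22)
Step 4: insert 7 -> lo=[1, 7] hi=[22, 48] -> (len(lo)=2, len(hi)=2, max(lo)=7)
Step 5: insert 35 -> lo=[1, 7, 22] hi=[35, 48] -> (len(lo)=3, len(hi)=2, max(lo)=22)
Step 6: insert 11 -> lo=[1, 7, 11] hi=[22, 35, 48] -> (len(lo)=3, len(hi)=3, max(lo)=11)
Step 7: insert 2 -> lo=[1, 2, 7, 11] hi=[22, 35, 48] -> (len(lo)=4, len(hi)=3, max(lo)=11)
Step 8: insert 25 -> lo=[1, 2, 7, 11] hi=[22, 25, 35, 48] -> (len(lo)=4, len(hi)=4, max(lo)=11)
Step 9: insert 29 -> lo=[1, 2, 7, 11, 22] hi=[25, 29, 35, 48] -> (len(lo)=5, len(hi)=4, max(lo)=22)
Step 10: insert 39 -> lo=[1, 2, 7, 11, 22] hi=[25, 29, 35, 39, 48] -> (len(lo)=5, len(hi)=5, max(lo)=22)

Answer: (1,0,48) (1,1,22) (2,1,22) (2,2,7) (3,2,22) (3,3,11) (4,3,11) (4,4,11) (5,4,22) (5,5,22)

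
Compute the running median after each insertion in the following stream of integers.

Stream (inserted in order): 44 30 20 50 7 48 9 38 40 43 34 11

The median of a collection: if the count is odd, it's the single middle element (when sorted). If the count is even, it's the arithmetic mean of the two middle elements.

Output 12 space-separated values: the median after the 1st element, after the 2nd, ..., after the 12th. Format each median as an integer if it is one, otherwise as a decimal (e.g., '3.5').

Step 1: insert 44 -> lo=[44] (size 1, max 44) hi=[] (size 0) -> median=44
Step 2: insert 30 -> lo=[30] (size 1, max 30) hi=[44] (size 1, min 44) -> median=37
Step 3: insert 20 -> lo=[20, 30] (size 2, max 30) hi=[44] (size 1, min 44) -> median=30
Step 4: insert 50 -> lo=[20, 30] (size 2, max 30) hi=[44, 50] (size 2, min 44) -> median=37
Step 5: insert 7 -> lo=[7, 20, 30] (size 3, max 30) hi=[44, 50] (size 2, min 44) -> median=30
Step 6: insert 48 -> lo=[7, 20, 30] (size 3, max 30) hi=[44, 48, 50] (size 3, min 44) -> median=37
Step 7: insert 9 -> lo=[7, 9, 20, 30] (size 4, max 30) hi=[44, 48, 50] (size 3, min 44) -> median=30
Step 8: insert 38 -> lo=[7, 9, 20, 30] (size 4, max 30) hi=[38, 44, 48, 50] (size 4, min 38) -> median=34
Step 9: insert 40 -> lo=[7, 9, 20, 30, 38] (size 5, max 38) hi=[40, 44, 48, 50] (size 4, min 40) -> median=38
Step 10: insert 43 -> lo=[7, 9, 20, 30, 38] (size 5, max 38) hi=[40, 43, 44, 48, 50] (size 5, min 40) -> median=39
Step 11: insert 34 -> lo=[7, 9, 20, 30, 34, 38] (size 6, max 38) hi=[40, 43, 44, 48, 50] (size 5, min 40) -> median=38
Step 12: insert 11 -> lo=[7, 9, 11, 20, 30, 34] (size 6, max 34) hi=[38, 40, 43, 44, 48, 50] (size 6, min 38) -> median=36

Answer: 44 37 30 37 30 37 30 34 38 39 38 36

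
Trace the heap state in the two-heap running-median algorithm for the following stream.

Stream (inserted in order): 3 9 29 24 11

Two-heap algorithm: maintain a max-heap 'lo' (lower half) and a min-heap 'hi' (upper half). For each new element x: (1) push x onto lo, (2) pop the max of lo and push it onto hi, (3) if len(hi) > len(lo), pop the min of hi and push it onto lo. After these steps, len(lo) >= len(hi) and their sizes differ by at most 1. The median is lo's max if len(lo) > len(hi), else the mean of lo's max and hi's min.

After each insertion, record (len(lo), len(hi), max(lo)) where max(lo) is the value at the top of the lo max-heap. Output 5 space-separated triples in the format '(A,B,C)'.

Step 1: insert 3 -> lo=[3] hi=[] -> (len(lo)=1, len(hi)=0, max(lo)=3)
Step 2: insert 9 -> lo=[3] hi=[9] -> (len(lo)=1, len(hi)=1, max(lo)=3)
Step 3: insert 29 -> lo=[3, 9] hi=[29] -> (len(lo)=2, len(hi)=1, max(lo)=9)
Step 4: insert 24 -> lo=[3, 9] hi=[24, 29] -> (len(lo)=2, len(hi)=2, max(lo)=9)
Step 5: insert 11 -> lo=[3, 9, 11] hi=[24, 29] -> (len(lo)=3, len(hi)=2, max(lo)=11)

Answer: (1,0,3) (1,1,3) (2,1,9) (2,2,9) (3,2,11)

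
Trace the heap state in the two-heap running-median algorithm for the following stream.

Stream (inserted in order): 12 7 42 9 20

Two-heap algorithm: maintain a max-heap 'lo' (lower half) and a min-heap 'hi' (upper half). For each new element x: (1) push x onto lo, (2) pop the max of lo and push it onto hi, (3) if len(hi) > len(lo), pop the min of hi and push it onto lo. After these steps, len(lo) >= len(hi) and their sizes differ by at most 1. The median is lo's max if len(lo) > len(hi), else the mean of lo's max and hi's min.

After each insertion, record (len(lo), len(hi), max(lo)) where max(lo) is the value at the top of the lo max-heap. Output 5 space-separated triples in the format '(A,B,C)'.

Step 1: insert 12 -> lo=[12] hi=[] -> (len(lo)=1, len(hi)=0, max(lo)=12)
Step 2: insert 7 -> lo=[7] hi=[12] -> (len(lo)=1, len(hi)=1, max(lo)=7)
Step 3: insert 42 -> lo=[7, 12] hi=[42] -> (len(lo)=2, len(hi)=1, max(lo)=12)
Step 4: insert 9 -> lo=[7, 9] hi=[12, 42] -> (len(lo)=2, len(hi)=2, max(lo)=9)
Step 5: insert 20 -> lo=[7, 9, 12] hi=[20, 42] -> (len(lo)=3, len(hi)=2, max(lo)=12)

Answer: (1,0,12) (1,1,7) (2,1,12) (2,2,9) (3,2,12)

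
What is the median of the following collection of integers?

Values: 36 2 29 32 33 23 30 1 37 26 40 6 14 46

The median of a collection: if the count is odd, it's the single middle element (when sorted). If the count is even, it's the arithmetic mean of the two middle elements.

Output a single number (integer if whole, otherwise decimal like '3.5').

Step 1: insert 36 -> lo=[36] (size 1, max 36) hi=[] (size 0) -> median=36
Step 2: insert 2 -> lo=[2] (size 1, max 2) hi=[36] (size 1, min 36) -> median=19
Step 3: insert 29 -> lo=[2, 29] (size 2, max 29) hi=[36] (size 1, min 36) -> median=29
Step 4: insert 32 -> lo=[2, 29] (size 2, max 29) hi=[32, 36] (size 2, min 32) -> median=30.5
Step 5: insert 33 -> lo=[2, 29, 32] (size 3, max 32) hi=[33, 36] (size 2, min 33) -> median=32
Step 6: insert 23 -> lo=[2, 23, 29] (size 3, max 29) hi=[32, 33, 36] (size 3, min 32) -> median=30.5
Step 7: insert 30 -> lo=[2, 23, 29, 30] (size 4, max 30) hi=[32, 33, 36] (size 3, min 32) -> median=30
Step 8: insert 1 -> lo=[1, 2, 23, 29] (size 4, max 29) hi=[30, 32, 33, 36] (size 4, min 30) -> median=29.5
Step 9: insert 37 -> lo=[1, 2, 23, 29, 30] (size 5, max 30) hi=[32, 33, 36, 37] (size 4, min 32) -> median=30
Step 10: insert 26 -> lo=[1, 2, 23, 26, 29] (size 5, max 29) hi=[30, 32, 33, 36, 37] (size 5, min 30) -> median=29.5
Step 11: insert 40 -> lo=[1, 2, 23, 26, 29, 30] (size 6, max 30) hi=[32, 33, 36, 37, 40] (size 5, min 32) -> median=30
Step 12: insert 6 -> lo=[1, 2, 6, 23, 26, 29] (size 6, max 29) hi=[30, 32, 33, 36, 37, 40] (size 6, min 30) -> median=29.5
Step 13: insert 14 -> lo=[1, 2, 6, 14, 23, 26, 29] (size 7, max 29) hi=[30, 32, 33, 36, 37, 40] (size 6, min 30) -> median=29
Step 14: insert 46 -> lo=[1, 2, 6, 14, 23, 26, 29] (size 7, max 29) hi=[30, 32, 33, 36, 37, 40, 46] (size 7, min 30) -> median=29.5

Answer: 29.5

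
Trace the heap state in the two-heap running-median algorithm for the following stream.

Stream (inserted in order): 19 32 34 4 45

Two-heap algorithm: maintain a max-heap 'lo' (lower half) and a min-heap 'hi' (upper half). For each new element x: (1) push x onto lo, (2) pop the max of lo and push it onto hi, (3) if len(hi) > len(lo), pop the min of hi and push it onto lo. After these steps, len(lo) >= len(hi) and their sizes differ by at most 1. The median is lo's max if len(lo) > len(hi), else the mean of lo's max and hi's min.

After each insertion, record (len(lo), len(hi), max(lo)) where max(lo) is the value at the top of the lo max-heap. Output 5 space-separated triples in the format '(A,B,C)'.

Step 1: insert 19 -> lo=[19] hi=[] -> (len(lo)=1, len(hi)=0, max(lo)=19)
Step 2: insert 32 -> lo=[19] hi=[32] -> (len(lo)=1, len(hi)=1, max(lo)=19)
Step 3: insert 34 -> lo=[19, 32] hi=[34] -> (len(lo)=2, len(hi)=1, max(lo)=32)
Step 4: insert 4 -> lo=[4, 19] hi=[32, 34] -> (len(lo)=2, len(hi)=2, max(lo)=19)
Step 5: insert 45 -> lo=[4, 19, 32] hi=[34, 45] -> (len(lo)=3, len(hi)=2, max(lo)=32)

Answer: (1,0,19) (1,1,19) (2,1,32) (2,2,19) (3,2,32)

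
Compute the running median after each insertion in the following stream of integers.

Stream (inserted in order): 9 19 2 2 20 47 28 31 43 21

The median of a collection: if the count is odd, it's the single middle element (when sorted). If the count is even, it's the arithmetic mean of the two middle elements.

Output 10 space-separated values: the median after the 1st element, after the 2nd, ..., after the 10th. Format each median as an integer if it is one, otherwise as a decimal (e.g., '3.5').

Answer: 9 14 9 5.5 9 14 19 19.5 20 20.5

Derivation:
Step 1: insert 9 -> lo=[9] (size 1, max 9) hi=[] (size 0) -> median=9
Step 2: insert 19 -> lo=[9] (size 1, max 9) hi=[19] (size 1, min 19) -> median=14
Step 3: insert 2 -> lo=[2, 9] (size 2, max 9) hi=[19] (size 1, min 19) -> median=9
Step 4: insert 2 -> lo=[2, 2] (size 2, max 2) hi=[9, 19] (size 2, min 9) -> median=5.5
Step 5: insert 20 -> lo=[2, 2, 9] (size 3, max 9) hi=[19, 20] (size 2, min 19) -> median=9
Step 6: insert 47 -> lo=[2, 2, 9] (size 3, max 9) hi=[19, 20, 47] (size 3, min 19) -> median=14
Step 7: insert 28 -> lo=[2, 2, 9, 19] (size 4, max 19) hi=[20, 28, 47] (size 3, min 20) -> median=19
Step 8: insert 31 -> lo=[2, 2, 9, 19] (size 4, max 19) hi=[20, 28, 31, 47] (size 4, min 20) -> median=19.5
Step 9: insert 43 -> lo=[2, 2, 9, 19, 20] (size 5, max 20) hi=[28, 31, 43, 47] (size 4, min 28) -> median=20
Step 10: insert 21 -> lo=[2, 2, 9, 19, 20] (size 5, max 20) hi=[21, 28, 31, 43, 47] (size 5, min 21) -> median=20.5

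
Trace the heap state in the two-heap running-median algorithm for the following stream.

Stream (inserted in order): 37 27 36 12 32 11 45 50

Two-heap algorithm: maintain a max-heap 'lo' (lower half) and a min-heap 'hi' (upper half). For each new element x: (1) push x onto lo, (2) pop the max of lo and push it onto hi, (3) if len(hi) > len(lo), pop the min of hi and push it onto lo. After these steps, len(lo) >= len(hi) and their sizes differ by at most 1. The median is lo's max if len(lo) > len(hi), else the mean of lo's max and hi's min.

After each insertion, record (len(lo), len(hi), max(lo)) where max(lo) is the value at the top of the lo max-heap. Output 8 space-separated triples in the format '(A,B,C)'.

Answer: (1,0,37) (1,1,27) (2,1,36) (2,2,27) (3,2,32) (3,3,27) (4,3,32) (4,4,32)

Derivation:
Step 1: insert 37 -> lo=[37] hi=[] -> (len(lo)=1, len(hi)=0, max(lo)=37)
Step 2: insert 27 -> lo=[27] hi=[37] -> (len(lo)=1, len(hi)=1, max(lo)=27)
Step 3: insert 36 -> lo=[27, 36] hi=[37] -> (len(lo)=2, len(hi)=1, max(lo)=36)
Step 4: insert 12 -> lo=[12, 27] hi=[36, 37] -> (len(lo)=2, len(hi)=2, max(lo)=27)
Step 5: insert 32 -> lo=[12, 27, 32] hi=[36, 37] -> (len(lo)=3, len(hi)=2, max(lo)=32)
Step 6: insert 11 -> lo=[11, 12, 27] hi=[32, 36, 37] -> (len(lo)=3, len(hi)=3, max(lo)=27)
Step 7: insert 45 -> lo=[11, 12, 27, 32] hi=[36, 37, 45] -> (len(lo)=4, len(hi)=3, max(lo)=32)
Step 8: insert 50 -> lo=[11, 12, 27, 32] hi=[36, 37, 45, 50] -> (len(lo)=4, len(hi)=4, max(lo)=32)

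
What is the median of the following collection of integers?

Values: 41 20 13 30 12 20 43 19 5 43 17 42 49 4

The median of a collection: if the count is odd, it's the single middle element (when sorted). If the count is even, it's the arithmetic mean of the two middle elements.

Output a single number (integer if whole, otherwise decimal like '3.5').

Step 1: insert 41 -> lo=[41] (size 1, max 41) hi=[] (size 0) -> median=41
Step 2: insert 20 -> lo=[20] (size 1, max 20) hi=[41] (size 1, min 41) -> median=30.5
Step 3: insert 13 -> lo=[13, 20] (size 2, max 20) hi=[41] (size 1, min 41) -> median=20
Step 4: insert 30 -> lo=[13, 20] (size 2, max 20) hi=[30, 41] (size 2, min 30) -> median=25
Step 5: insert 12 -> lo=[12, 13, 20] (size 3, max 20) hi=[30, 41] (size 2, min 30) -> median=20
Step 6: insert 20 -> lo=[12, 13, 20] (size 3, max 20) hi=[20, 30, 41] (size 3, min 20) -> median=20
Step 7: insert 43 -> lo=[12, 13, 20, 20] (size 4, max 20) hi=[30, 41, 43] (size 3, min 30) -> median=20
Step 8: insert 19 -> lo=[12, 13, 19, 20] (size 4, max 20) hi=[20, 30, 41, 43] (size 4, min 20) -> median=20
Step 9: insert 5 -> lo=[5, 12, 13, 19, 20] (size 5, max 20) hi=[20, 30, 41, 43] (size 4, min 20) -> median=20
Step 10: insert 43 -> lo=[5, 12, 13, 19, 20] (size 5, max 20) hi=[20, 30, 41, 43, 43] (size 5, min 20) -> median=20
Step 11: insert 17 -> lo=[5, 12, 13, 17, 19, 20] (size 6, max 20) hi=[20, 30, 41, 43, 43] (size 5, min 20) -> median=20
Step 12: insert 42 -> lo=[5, 12, 13, 17, 19, 20] (size 6, max 20) hi=[20, 30, 41, 42, 43, 43] (size 6, min 20) -> median=20
Step 13: insert 49 -> lo=[5, 12, 13, 17, 19, 20, 20] (size 7, max 20) hi=[30, 41, 42, 43, 43, 49] (size 6, min 30) -> median=20
Step 14: insert 4 -> lo=[4, 5, 12, 13, 17, 19, 20] (size 7, max 20) hi=[20, 30, 41, 42, 43, 43, 49] (size 7, min 20) -> median=20

Answer: 20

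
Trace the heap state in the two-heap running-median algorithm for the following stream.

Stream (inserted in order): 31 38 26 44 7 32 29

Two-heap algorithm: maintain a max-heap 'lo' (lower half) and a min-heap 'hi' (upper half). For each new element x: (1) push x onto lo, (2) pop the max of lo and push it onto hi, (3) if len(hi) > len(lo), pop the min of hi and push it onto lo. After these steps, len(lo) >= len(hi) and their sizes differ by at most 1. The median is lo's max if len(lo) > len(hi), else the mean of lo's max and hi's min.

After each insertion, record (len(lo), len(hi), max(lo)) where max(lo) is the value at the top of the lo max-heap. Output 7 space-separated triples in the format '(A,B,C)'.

Answer: (1,0,31) (1,1,31) (2,1,31) (2,2,31) (3,2,31) (3,3,31) (4,3,31)

Derivation:
Step 1: insert 31 -> lo=[31] hi=[] -> (len(lo)=1, len(hi)=0, max(lo)=31)
Step 2: insert 38 -> lo=[31] hi=[38] -> (len(lo)=1, len(hi)=1, max(lo)=31)
Step 3: insert 26 -> lo=[26, 31] hi=[38] -> (len(lo)=2, len(hi)=1, max(lo)=31)
Step 4: insert 44 -> lo=[26, 31] hi=[38, 44] -> (len(lo)=2, len(hi)=2, max(lo)=31)
Step 5: insert 7 -> lo=[7, 26, 31] hi=[38, 44] -> (len(lo)=3, len(hi)=2, max(lo)=31)
Step 6: insert 32 -> lo=[7, 26, 31] hi=[32, 38, 44] -> (len(lo)=3, len(hi)=3, max(lo)=31)
Step 7: insert 29 -> lo=[7, 26, 29, 31] hi=[32, 38, 44] -> (len(lo)=4, len(hi)=3, max(lo)=31)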